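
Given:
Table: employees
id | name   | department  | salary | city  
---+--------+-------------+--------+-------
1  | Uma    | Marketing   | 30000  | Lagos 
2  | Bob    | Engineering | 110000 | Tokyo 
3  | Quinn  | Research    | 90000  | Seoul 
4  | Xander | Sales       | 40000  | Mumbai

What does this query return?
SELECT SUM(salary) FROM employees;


SUM(salary) = 30000 + 110000 + 90000 + 40000 = 270000

270000


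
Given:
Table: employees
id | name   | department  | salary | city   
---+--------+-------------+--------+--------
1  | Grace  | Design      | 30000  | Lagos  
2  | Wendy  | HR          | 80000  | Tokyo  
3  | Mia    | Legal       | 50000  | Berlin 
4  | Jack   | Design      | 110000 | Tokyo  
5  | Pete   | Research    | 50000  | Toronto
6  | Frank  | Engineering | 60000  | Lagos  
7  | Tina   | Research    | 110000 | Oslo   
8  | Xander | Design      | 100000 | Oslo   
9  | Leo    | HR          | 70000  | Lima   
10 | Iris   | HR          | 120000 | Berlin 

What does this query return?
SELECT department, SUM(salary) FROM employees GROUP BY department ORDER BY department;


Summing salary within each department:
  Design: 30000 + 110000 + 100000 = 240000
  Engineering: 60000 = 60000
  HR: 80000 + 70000 + 120000 = 270000
  Legal: 50000 = 50000
  Research: 50000 + 110000 = 160000


5 groups:
Design, 240000
Engineering, 60000
HR, 270000
Legal, 50000
Research, 160000


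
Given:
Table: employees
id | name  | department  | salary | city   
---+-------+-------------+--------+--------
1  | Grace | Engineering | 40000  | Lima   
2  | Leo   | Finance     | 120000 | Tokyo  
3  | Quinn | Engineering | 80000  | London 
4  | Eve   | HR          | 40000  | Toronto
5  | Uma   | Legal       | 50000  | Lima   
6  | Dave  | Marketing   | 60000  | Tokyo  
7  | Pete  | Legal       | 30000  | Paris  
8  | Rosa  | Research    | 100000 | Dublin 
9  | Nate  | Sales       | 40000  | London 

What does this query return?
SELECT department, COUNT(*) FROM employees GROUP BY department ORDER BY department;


Assigning each row to its department group:
  Grace -> Engineering
  Leo -> Finance
  Quinn -> Engineering
  Eve -> HR
  Uma -> Legal
  Dave -> Marketing
  Pete -> Legal
  Rosa -> Research
  Nate -> Sales


7 groups:
Engineering, 2
Finance, 1
HR, 1
Legal, 2
Marketing, 1
Research, 1
Sales, 1


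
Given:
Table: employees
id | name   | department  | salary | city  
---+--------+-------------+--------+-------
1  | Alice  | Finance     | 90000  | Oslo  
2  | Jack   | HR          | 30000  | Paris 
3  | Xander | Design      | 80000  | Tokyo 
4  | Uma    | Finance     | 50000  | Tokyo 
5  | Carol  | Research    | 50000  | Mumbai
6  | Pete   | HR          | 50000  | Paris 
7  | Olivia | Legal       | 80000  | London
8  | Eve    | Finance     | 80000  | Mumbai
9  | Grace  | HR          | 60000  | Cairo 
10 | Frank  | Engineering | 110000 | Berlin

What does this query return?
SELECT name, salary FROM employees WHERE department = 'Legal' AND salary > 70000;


Filtering: department = 'Legal' AND salary > 70000
Matching: 1 rows

1 rows:
Olivia, 80000


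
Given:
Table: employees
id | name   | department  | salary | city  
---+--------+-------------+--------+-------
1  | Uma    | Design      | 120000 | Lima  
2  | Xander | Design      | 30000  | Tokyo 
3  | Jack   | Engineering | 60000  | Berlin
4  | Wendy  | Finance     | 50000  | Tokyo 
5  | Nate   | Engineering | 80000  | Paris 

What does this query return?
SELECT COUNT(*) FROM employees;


COUNT(*) counts all rows

5


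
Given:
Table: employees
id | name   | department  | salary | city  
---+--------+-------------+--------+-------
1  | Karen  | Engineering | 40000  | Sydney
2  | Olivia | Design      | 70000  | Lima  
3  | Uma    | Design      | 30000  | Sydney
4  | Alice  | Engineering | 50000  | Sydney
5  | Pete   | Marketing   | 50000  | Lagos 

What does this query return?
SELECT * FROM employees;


SELECT * returns all 5 rows with all columns

5 rows:
1, Karen, Engineering, 40000, Sydney
2, Olivia, Design, 70000, Lima
3, Uma, Design, 30000, Sydney
4, Alice, Engineering, 50000, Sydney
5, Pete, Marketing, 50000, Lagos


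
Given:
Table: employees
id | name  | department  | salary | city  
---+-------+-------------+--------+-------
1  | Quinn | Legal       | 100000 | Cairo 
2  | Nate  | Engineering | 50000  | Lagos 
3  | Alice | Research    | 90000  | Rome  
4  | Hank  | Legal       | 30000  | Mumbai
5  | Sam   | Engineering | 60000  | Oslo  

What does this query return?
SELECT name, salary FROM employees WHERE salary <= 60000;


Filtering: salary <= 60000
Matching: 3 rows

3 rows:
Nate, 50000
Hank, 30000
Sam, 60000


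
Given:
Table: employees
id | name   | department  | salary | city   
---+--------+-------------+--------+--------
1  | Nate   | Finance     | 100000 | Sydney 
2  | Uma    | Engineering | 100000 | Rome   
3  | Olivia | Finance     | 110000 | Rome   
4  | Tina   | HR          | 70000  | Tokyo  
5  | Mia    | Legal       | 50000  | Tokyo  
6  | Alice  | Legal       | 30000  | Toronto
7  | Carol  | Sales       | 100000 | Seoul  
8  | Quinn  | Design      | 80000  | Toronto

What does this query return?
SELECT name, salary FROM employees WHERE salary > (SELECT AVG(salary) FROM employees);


Subquery: AVG(salary) = 80000.0
Filtering: salary > 80000.0
  Nate (100000) -> MATCH
  Uma (100000) -> MATCH
  Olivia (110000) -> MATCH
  Carol (100000) -> MATCH


4 rows:
Nate, 100000
Uma, 100000
Olivia, 110000
Carol, 100000


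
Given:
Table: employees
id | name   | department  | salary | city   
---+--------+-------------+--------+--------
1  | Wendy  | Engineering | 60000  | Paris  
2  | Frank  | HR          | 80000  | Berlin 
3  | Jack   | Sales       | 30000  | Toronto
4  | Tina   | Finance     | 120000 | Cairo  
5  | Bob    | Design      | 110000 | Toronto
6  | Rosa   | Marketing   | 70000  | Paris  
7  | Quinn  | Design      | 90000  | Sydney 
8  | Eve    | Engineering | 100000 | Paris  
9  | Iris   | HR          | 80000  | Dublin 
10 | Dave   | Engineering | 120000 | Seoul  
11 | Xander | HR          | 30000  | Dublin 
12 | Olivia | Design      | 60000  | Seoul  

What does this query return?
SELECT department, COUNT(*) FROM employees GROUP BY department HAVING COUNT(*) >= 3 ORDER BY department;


Groups with count >= 3:
  Design: 3 -> PASS
  Engineering: 3 -> PASS
  HR: 3 -> PASS
  Finance: 1 -> filtered out
  Marketing: 1 -> filtered out
  Sales: 1 -> filtered out


3 groups:
Design, 3
Engineering, 3
HR, 3


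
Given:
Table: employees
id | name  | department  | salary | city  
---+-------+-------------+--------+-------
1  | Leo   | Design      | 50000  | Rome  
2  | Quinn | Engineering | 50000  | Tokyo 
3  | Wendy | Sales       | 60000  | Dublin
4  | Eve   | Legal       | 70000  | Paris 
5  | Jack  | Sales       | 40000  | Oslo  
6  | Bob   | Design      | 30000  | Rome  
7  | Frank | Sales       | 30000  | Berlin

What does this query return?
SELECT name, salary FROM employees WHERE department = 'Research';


Filtering: department = 'Research'
Matching rows: 0

Empty result set (0 rows)


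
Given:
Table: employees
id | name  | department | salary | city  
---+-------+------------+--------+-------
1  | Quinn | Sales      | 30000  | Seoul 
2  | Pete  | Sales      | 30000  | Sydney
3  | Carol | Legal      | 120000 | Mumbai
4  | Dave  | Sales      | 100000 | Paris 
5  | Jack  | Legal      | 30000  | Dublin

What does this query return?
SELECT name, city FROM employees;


Projecting columns: name, city

5 rows:
Quinn, Seoul
Pete, Sydney
Carol, Mumbai
Dave, Paris
Jack, Dublin


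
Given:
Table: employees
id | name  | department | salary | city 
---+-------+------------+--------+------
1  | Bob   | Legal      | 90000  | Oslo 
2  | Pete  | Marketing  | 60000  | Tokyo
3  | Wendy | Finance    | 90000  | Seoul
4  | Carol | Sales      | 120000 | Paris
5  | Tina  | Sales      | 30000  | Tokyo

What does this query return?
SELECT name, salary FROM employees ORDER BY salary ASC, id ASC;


Sorting by salary ASC, then id ASC for ties

5 rows:
Tina, 30000
Pete, 60000
Bob, 90000
Wendy, 90000
Carol, 120000


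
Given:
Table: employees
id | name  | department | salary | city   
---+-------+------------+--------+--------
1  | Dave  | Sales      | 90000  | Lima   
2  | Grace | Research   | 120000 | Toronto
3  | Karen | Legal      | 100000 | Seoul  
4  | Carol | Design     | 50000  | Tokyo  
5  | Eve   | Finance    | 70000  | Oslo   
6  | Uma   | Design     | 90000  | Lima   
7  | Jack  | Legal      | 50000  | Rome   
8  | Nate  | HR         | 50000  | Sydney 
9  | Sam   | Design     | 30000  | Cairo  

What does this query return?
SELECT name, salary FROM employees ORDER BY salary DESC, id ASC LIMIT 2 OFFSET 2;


Sort by salary DESC (id ASC tiebreak), then skip 2 and take 2
Rows 3 through 4

2 rows:
Dave, 90000
Uma, 90000


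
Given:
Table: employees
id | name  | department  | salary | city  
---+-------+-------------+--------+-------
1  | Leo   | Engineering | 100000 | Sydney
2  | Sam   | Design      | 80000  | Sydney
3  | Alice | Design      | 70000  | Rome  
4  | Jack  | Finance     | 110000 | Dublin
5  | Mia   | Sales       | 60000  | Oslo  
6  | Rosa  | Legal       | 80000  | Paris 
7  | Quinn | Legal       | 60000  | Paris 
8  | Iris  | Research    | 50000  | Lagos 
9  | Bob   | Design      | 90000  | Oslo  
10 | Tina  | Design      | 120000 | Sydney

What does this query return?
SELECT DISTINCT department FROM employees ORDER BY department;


All 'department' values (row order): Engineering, Design, Design, Finance, Sales, Legal, Legal, Research, Design, Design
Removing duplicates leaves 6 unique value(s).

6 values:
Design
Engineering
Finance
Legal
Research
Sales


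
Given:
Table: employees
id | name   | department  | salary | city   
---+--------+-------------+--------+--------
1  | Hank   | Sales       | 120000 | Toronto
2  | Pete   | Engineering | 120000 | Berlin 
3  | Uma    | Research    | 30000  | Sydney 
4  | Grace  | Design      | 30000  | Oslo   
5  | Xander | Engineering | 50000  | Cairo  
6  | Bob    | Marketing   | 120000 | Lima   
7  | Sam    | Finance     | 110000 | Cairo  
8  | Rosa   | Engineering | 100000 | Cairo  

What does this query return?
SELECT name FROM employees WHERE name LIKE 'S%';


LIKE 'S%' matches names starting with 'S'
Matching: 1

1 rows:
Sam


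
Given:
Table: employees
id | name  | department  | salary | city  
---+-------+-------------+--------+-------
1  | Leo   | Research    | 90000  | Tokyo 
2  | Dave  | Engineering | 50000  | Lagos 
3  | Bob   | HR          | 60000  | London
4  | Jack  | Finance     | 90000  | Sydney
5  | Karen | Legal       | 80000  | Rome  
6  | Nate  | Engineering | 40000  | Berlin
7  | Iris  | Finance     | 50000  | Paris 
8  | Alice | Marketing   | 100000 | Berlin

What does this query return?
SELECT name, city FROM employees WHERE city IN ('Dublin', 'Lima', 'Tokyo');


Filtering: city IN ('Dublin', 'Lima', 'Tokyo')
Matching: 1 rows

1 rows:
Leo, Tokyo


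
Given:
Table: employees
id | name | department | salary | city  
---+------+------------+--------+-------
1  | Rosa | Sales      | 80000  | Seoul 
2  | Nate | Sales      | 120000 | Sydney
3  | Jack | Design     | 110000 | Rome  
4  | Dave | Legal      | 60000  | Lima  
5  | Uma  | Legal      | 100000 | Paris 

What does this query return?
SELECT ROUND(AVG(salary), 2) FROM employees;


SUM(salary) = 470000
COUNT = 5
ROUND(AVG, 2) = ROUND(470000 / 5, 2) = 94000.0

94000.0


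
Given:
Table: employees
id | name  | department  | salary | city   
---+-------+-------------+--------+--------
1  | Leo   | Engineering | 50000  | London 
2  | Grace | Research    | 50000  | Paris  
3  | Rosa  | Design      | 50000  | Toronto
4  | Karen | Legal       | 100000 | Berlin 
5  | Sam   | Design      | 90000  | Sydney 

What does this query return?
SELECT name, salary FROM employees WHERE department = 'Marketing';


Filtering: department = 'Marketing'
Matching rows: 0

Empty result set (0 rows)


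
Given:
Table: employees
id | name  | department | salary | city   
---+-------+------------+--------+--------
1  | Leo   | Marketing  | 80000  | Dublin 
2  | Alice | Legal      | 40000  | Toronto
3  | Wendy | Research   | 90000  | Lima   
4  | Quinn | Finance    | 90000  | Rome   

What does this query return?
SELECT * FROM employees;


SELECT * returns all 4 rows with all columns

4 rows:
1, Leo, Marketing, 80000, Dublin
2, Alice, Legal, 40000, Toronto
3, Wendy, Research, 90000, Lima
4, Quinn, Finance, 90000, Rome


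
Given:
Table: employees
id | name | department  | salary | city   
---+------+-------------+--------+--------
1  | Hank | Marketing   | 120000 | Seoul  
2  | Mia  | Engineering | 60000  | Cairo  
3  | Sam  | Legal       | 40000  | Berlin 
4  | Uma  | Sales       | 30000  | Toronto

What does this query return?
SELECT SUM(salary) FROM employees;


SUM(salary) = 120000 + 60000 + 40000 + 30000 = 250000

250000


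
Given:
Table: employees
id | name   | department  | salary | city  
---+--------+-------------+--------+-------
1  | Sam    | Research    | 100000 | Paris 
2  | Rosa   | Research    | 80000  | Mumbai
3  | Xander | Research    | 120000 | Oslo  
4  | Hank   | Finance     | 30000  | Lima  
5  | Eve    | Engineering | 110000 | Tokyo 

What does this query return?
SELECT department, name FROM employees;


Projecting columns: department, name

5 rows:
Research, Sam
Research, Rosa
Research, Xander
Finance, Hank
Engineering, Eve


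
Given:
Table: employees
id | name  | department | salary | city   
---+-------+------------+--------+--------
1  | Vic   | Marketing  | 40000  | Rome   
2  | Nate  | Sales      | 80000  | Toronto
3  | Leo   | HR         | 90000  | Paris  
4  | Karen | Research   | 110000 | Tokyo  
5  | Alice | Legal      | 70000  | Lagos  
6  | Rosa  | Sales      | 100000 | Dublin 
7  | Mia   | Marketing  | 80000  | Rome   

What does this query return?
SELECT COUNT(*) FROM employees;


COUNT(*) counts all rows

7


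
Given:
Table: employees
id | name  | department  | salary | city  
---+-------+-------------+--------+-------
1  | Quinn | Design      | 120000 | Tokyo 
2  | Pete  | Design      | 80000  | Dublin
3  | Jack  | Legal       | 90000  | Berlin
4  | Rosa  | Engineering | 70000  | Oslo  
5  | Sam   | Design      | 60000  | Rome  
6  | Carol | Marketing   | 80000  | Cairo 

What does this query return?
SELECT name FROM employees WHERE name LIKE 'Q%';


LIKE 'Q%' matches names starting with 'Q'
Matching: 1

1 rows:
Quinn


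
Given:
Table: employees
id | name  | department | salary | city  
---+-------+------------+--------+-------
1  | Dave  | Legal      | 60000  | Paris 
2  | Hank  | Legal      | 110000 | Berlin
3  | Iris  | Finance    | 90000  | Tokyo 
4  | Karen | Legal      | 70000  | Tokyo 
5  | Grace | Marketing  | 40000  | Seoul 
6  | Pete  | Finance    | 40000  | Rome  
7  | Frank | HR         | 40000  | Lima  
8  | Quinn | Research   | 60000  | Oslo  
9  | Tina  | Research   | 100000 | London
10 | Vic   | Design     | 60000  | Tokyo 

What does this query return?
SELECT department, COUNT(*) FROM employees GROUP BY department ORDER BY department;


Assigning each row to its department group:
  Dave -> Legal
  Hank -> Legal
  Iris -> Finance
  Karen -> Legal
  Grace -> Marketing
  Pete -> Finance
  Frank -> HR
  Quinn -> Research
  Tina -> Research
  Vic -> Design


6 groups:
Design, 1
Finance, 2
HR, 1
Legal, 3
Marketing, 1
Research, 2


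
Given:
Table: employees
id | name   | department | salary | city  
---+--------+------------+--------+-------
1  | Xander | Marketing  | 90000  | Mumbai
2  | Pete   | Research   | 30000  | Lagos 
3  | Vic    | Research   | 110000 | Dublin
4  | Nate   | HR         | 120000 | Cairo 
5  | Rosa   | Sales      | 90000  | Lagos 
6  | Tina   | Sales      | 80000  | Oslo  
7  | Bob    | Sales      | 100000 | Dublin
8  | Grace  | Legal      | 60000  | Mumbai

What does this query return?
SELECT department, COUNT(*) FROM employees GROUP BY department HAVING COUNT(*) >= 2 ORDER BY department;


Groups with count >= 2:
  Research: 2 -> PASS
  Sales: 3 -> PASS
  HR: 1 -> filtered out
  Legal: 1 -> filtered out
  Marketing: 1 -> filtered out


2 groups:
Research, 2
Sales, 3


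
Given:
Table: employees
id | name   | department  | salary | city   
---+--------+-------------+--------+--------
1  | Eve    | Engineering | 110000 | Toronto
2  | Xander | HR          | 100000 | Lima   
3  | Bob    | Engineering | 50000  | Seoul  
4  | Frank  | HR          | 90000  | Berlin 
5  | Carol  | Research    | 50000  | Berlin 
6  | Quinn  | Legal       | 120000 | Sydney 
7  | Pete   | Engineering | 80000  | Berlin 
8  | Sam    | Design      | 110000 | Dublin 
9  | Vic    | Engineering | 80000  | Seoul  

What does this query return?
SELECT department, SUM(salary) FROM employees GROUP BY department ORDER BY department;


Summing salary within each department:
  Design: 110000 = 110000
  Engineering: 110000 + 50000 + 80000 + 80000 = 320000
  HR: 100000 + 90000 = 190000
  Legal: 120000 = 120000
  Research: 50000 = 50000


5 groups:
Design, 110000
Engineering, 320000
HR, 190000
Legal, 120000
Research, 50000


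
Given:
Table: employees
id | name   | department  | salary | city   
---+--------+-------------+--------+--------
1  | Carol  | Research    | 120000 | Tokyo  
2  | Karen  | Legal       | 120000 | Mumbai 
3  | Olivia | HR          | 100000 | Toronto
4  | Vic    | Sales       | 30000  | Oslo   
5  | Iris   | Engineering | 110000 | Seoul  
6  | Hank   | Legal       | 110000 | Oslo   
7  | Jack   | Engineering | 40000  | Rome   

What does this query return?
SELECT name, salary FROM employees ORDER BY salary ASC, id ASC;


Sorting by salary ASC, then id ASC for ties

7 rows:
Vic, 30000
Jack, 40000
Olivia, 100000
Iris, 110000
Hank, 110000
Carol, 120000
Karen, 120000


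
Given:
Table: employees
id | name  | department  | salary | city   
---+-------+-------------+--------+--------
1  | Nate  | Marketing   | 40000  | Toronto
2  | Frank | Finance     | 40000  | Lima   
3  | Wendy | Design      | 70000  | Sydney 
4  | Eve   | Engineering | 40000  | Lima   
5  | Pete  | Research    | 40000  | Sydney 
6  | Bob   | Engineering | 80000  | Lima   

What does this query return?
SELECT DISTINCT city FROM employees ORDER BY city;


All 'city' values (row order): Toronto, Lima, Sydney, Lima, Sydney, Lima
Removing duplicates leaves 3 unique value(s).

3 values:
Lima
Sydney
Toronto


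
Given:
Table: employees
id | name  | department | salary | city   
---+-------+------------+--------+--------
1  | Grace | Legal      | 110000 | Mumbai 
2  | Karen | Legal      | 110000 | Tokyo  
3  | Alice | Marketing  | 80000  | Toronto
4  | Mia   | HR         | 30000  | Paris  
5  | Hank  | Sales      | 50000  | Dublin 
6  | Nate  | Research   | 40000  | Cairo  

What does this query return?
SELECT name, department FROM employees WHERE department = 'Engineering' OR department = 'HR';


Filtering: department = 'Engineering' OR 'HR'
Matching: 1 rows

1 rows:
Mia, HR


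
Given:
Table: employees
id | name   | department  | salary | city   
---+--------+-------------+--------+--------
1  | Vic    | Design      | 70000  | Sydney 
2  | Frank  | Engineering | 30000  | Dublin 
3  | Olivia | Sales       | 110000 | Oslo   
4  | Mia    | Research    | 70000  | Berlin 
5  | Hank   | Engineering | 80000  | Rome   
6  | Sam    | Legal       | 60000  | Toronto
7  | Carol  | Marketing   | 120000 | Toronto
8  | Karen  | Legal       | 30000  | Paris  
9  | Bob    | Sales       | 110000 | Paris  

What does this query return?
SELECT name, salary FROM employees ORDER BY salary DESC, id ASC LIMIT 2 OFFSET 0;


Sort by salary DESC (id ASC tiebreak), then skip 0 and take 2
Rows 1 through 2

2 rows:
Carol, 120000
Olivia, 110000


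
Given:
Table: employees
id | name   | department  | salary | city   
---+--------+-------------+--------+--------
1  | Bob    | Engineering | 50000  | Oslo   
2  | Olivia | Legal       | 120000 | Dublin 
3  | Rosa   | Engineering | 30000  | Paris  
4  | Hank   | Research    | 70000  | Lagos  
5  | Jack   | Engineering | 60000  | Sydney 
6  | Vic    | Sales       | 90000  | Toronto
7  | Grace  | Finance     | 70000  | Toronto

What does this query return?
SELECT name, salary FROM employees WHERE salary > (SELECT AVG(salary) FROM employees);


Subquery: AVG(salary) = 70000.0
Filtering: salary > 70000.0
  Olivia (120000) -> MATCH
  Vic (90000) -> MATCH


2 rows:
Olivia, 120000
Vic, 90000


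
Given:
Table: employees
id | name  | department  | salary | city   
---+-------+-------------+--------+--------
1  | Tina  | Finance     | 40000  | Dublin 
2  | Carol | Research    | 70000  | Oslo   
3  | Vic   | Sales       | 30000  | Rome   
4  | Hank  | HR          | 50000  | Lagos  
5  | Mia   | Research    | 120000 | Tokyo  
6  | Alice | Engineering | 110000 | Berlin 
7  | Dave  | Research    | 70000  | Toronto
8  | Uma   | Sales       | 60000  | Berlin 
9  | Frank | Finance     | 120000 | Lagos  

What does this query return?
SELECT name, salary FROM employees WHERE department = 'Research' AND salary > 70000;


Filtering: department = 'Research' AND salary > 70000
Matching: 1 rows

1 rows:
Mia, 120000


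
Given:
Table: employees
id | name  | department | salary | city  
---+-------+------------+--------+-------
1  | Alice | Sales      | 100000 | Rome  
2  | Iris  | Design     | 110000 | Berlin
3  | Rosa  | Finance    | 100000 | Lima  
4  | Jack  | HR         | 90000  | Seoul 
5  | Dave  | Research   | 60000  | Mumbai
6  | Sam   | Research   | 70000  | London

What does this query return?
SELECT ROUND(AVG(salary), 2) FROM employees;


SUM(salary) = 530000
COUNT = 6
ROUND(AVG, 2) = ROUND(530000 / 6, 2) = 88333.33

88333.33


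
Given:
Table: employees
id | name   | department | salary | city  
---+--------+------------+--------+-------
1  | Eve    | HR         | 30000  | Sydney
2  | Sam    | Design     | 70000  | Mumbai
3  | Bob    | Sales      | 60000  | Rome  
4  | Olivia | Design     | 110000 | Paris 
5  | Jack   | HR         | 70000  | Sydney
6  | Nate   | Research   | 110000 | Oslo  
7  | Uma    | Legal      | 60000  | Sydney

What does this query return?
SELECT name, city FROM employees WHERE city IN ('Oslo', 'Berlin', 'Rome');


Filtering: city IN ('Oslo', 'Berlin', 'Rome')
Matching: 2 rows

2 rows:
Bob, Rome
Nate, Oslo


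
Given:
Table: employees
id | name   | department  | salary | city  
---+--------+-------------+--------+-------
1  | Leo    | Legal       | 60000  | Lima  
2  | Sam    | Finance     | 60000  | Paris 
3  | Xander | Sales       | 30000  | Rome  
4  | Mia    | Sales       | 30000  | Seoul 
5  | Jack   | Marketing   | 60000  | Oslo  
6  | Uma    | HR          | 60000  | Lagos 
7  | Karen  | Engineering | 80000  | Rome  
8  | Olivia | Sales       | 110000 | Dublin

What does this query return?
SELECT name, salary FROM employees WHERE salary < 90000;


Filtering: salary < 90000
Matching: 7 rows

7 rows:
Leo, 60000
Sam, 60000
Xander, 30000
Mia, 30000
Jack, 60000
Uma, 60000
Karen, 80000


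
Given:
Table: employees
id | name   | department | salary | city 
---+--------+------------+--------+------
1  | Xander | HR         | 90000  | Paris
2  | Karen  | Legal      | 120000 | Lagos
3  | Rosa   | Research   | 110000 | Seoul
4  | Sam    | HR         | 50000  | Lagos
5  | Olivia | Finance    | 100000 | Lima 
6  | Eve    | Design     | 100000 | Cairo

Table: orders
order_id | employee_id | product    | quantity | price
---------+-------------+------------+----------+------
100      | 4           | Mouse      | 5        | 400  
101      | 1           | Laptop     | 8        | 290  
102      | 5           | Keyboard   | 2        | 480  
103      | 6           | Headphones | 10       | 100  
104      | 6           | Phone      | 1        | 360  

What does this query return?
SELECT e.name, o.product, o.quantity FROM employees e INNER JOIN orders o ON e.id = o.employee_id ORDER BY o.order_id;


Joining employees.id = orders.employee_id:
  employee Sam (id=4) -> order Mouse
  employee Xander (id=1) -> order Laptop
  employee Olivia (id=5) -> order Keyboard
  employee Eve (id=6) -> order Headphones
  employee Eve (id=6) -> order Phone


5 rows:
Sam, Mouse, 5
Xander, Laptop, 8
Olivia, Keyboard, 2
Eve, Headphones, 10
Eve, Phone, 1


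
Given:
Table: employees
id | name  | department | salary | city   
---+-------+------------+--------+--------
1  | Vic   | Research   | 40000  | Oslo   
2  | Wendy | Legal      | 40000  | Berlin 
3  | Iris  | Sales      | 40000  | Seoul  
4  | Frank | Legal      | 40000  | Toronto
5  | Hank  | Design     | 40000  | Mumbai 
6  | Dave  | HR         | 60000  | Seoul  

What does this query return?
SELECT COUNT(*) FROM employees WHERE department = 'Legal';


Counting rows where department = 'Legal'
  Wendy -> MATCH
  Frank -> MATCH


2


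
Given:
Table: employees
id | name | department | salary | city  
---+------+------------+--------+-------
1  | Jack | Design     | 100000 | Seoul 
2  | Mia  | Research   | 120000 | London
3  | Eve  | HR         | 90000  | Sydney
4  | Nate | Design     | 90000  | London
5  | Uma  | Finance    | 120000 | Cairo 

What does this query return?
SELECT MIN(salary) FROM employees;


Salaries: 100000, 120000, 90000, 90000, 120000
MIN = 90000

90000


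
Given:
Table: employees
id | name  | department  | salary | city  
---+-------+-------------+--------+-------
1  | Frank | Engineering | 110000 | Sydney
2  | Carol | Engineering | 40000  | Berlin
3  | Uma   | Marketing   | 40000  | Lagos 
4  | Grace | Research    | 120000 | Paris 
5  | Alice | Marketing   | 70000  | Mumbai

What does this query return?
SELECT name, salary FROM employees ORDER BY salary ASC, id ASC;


Sorting by salary ASC, then id ASC for ties

5 rows:
Carol, 40000
Uma, 40000
Alice, 70000
Frank, 110000
Grace, 120000


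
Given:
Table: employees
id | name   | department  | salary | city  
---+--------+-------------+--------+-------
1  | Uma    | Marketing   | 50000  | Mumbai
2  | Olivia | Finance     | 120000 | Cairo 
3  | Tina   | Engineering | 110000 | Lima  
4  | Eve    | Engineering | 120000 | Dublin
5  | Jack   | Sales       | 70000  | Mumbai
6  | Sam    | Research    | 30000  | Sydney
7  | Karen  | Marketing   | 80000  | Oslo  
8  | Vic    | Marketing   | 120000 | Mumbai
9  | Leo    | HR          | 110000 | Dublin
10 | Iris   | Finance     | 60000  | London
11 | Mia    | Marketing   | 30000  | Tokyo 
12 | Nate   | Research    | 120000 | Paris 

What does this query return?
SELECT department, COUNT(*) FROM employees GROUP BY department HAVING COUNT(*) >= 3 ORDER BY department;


Groups with count >= 3:
  Marketing: 4 -> PASS
  Engineering: 2 -> filtered out
  Finance: 2 -> filtered out
  HR: 1 -> filtered out
  Research: 2 -> filtered out
  Sales: 1 -> filtered out


1 groups:
Marketing, 4


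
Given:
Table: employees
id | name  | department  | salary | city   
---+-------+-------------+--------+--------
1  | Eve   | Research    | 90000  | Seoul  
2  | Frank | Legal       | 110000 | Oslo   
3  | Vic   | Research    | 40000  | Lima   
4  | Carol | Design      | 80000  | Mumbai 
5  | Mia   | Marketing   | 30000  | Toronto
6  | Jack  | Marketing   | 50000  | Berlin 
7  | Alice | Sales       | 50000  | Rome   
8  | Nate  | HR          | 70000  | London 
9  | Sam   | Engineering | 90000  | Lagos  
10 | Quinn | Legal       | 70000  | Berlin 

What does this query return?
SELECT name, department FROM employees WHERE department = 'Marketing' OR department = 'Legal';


Filtering: department = 'Marketing' OR 'Legal'
Matching: 4 rows

4 rows:
Frank, Legal
Mia, Marketing
Jack, Marketing
Quinn, Legal


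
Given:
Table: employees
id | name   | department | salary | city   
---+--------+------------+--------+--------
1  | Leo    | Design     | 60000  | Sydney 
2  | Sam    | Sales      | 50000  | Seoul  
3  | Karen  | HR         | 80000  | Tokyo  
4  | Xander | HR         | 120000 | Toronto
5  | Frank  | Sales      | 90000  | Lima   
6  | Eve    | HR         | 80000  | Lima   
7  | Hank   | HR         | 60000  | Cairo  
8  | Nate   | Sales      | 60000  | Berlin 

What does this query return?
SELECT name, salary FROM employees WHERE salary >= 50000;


Filtering: salary >= 50000
Matching: 8 rows

8 rows:
Leo, 60000
Sam, 50000
Karen, 80000
Xander, 120000
Frank, 90000
Eve, 80000
Hank, 60000
Nate, 60000


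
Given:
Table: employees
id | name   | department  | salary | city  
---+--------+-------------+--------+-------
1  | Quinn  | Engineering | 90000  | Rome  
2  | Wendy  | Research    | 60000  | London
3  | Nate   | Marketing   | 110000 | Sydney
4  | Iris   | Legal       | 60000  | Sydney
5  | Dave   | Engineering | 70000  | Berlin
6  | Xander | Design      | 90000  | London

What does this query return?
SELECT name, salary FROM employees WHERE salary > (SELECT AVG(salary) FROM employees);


Subquery: AVG(salary) = 80000.0
Filtering: salary > 80000.0
  Quinn (90000) -> MATCH
  Nate (110000) -> MATCH
  Xander (90000) -> MATCH


3 rows:
Quinn, 90000
Nate, 110000
Xander, 90000


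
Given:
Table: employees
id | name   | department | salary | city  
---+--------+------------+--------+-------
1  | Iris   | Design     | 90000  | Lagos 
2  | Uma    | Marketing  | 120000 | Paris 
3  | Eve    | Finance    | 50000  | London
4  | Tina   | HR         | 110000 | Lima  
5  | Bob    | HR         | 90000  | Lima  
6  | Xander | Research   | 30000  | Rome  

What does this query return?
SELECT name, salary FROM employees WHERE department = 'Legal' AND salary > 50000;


Filtering: department = 'Legal' AND salary > 50000
Matching: 0 rows

Empty result set (0 rows)


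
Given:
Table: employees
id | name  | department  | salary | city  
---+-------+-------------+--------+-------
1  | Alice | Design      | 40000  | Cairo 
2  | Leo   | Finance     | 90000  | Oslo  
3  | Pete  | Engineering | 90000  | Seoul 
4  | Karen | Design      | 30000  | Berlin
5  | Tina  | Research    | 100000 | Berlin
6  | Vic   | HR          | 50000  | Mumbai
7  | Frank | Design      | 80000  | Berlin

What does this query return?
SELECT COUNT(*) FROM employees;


COUNT(*) counts all rows

7


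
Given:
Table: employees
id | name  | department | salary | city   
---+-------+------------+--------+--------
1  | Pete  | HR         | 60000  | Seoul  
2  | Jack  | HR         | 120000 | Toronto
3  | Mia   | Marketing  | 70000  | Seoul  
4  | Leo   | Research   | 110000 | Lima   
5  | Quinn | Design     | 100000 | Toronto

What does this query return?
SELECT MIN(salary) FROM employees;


Salaries: 60000, 120000, 70000, 110000, 100000
MIN = 60000

60000


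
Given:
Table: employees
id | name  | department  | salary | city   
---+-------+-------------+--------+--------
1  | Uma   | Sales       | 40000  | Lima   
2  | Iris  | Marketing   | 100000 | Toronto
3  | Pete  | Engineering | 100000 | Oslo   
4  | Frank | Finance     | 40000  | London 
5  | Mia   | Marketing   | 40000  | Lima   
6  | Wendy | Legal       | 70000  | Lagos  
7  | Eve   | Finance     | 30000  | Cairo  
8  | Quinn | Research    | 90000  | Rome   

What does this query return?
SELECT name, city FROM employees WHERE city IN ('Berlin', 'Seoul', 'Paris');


Filtering: city IN ('Berlin', 'Seoul', 'Paris')
Matching: 0 rows

Empty result set (0 rows)


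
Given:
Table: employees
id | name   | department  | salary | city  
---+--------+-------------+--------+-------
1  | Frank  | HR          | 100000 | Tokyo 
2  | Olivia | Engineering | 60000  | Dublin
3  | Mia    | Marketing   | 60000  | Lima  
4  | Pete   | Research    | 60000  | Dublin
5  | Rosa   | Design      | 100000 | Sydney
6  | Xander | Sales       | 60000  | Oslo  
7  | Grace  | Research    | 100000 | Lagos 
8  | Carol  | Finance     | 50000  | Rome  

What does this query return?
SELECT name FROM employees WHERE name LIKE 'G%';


LIKE 'G%' matches names starting with 'G'
Matching: 1

1 rows:
Grace


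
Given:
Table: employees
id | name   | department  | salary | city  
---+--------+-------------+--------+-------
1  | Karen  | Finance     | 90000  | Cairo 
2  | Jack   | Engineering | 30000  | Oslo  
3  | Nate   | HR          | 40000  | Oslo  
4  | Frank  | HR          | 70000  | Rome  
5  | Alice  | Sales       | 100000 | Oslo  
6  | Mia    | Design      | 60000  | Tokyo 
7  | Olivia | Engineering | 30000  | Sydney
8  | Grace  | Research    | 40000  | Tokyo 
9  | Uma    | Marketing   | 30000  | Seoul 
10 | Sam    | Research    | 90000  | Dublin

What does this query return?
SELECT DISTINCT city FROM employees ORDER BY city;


All 'city' values (row order): Cairo, Oslo, Oslo, Rome, Oslo, Tokyo, Sydney, Tokyo, Seoul, Dublin
Removing duplicates leaves 7 unique value(s).

7 values:
Cairo
Dublin
Oslo
Rome
Seoul
Sydney
Tokyo


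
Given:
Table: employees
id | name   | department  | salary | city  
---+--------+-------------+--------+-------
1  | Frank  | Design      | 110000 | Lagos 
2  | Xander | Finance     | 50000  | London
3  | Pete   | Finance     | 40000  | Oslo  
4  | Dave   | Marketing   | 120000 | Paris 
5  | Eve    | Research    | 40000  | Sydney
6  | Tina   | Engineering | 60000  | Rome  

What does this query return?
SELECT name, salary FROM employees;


Projecting columns: name, salary

6 rows:
Frank, 110000
Xander, 50000
Pete, 40000
Dave, 120000
Eve, 40000
Tina, 60000


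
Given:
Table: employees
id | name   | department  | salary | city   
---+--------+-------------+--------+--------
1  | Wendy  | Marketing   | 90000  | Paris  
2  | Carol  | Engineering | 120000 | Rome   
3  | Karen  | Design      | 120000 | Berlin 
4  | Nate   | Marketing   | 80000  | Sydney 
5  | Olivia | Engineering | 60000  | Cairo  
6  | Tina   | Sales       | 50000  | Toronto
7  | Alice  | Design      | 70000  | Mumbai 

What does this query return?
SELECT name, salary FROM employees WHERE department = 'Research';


Filtering: department = 'Research'
Matching rows: 0

Empty result set (0 rows)


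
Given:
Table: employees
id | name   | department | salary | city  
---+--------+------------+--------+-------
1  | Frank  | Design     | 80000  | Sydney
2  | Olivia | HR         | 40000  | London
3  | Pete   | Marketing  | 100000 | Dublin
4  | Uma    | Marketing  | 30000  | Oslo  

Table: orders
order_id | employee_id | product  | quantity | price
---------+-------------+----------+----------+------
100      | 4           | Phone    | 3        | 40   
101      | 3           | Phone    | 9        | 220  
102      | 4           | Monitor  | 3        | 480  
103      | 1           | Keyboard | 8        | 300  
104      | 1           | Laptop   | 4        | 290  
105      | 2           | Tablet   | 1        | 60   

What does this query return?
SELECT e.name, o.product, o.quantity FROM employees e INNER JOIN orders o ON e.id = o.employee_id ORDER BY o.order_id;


Joining employees.id = orders.employee_id:
  employee Uma (id=4) -> order Phone
  employee Pete (id=3) -> order Phone
  employee Uma (id=4) -> order Monitor
  employee Frank (id=1) -> order Keyboard
  employee Frank (id=1) -> order Laptop
  employee Olivia (id=2) -> order Tablet


6 rows:
Uma, Phone, 3
Pete, Phone, 9
Uma, Monitor, 3
Frank, Keyboard, 8
Frank, Laptop, 4
Olivia, Tablet, 1


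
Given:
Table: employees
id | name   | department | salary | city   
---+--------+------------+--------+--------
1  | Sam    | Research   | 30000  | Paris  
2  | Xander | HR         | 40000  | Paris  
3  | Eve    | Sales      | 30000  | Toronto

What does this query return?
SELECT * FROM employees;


SELECT * returns all 3 rows with all columns

3 rows:
1, Sam, Research, 30000, Paris
2, Xander, HR, 40000, Paris
3, Eve, Sales, 30000, Toronto


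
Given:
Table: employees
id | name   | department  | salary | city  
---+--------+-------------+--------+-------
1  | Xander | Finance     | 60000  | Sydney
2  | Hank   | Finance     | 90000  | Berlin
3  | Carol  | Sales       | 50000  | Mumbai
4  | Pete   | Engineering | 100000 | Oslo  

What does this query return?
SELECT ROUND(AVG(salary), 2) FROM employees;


SUM(salary) = 300000
COUNT = 4
ROUND(AVG, 2) = ROUND(300000 / 4, 2) = 75000.0

75000.0


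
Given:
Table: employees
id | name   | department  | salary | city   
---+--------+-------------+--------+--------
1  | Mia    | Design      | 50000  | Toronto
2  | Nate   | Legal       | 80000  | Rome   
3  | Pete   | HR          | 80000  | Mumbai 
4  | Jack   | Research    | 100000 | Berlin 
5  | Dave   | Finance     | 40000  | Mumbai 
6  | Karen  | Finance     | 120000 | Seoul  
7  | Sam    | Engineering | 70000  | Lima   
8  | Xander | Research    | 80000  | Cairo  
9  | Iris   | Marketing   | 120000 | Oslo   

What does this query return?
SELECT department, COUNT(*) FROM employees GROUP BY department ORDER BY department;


Assigning each row to its department group:
  Mia -> Design
  Nate -> Legal
  Pete -> HR
  Jack -> Research
  Dave -> Finance
  Karen -> Finance
  Sam -> Engineering
  Xander -> Research
  Iris -> Marketing


7 groups:
Design, 1
Engineering, 1
Finance, 2
HR, 1
Legal, 1
Marketing, 1
Research, 2


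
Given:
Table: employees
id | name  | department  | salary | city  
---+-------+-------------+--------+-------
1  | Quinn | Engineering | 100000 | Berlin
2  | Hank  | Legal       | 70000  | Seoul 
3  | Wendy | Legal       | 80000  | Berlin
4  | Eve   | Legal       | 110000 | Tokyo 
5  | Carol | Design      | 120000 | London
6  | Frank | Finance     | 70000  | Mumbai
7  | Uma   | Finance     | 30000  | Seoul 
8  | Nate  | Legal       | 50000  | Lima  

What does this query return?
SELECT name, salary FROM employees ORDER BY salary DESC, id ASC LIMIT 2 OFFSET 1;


Sort by salary DESC (id ASC tiebreak), then skip 1 and take 2
Rows 2 through 3

2 rows:
Eve, 110000
Quinn, 100000


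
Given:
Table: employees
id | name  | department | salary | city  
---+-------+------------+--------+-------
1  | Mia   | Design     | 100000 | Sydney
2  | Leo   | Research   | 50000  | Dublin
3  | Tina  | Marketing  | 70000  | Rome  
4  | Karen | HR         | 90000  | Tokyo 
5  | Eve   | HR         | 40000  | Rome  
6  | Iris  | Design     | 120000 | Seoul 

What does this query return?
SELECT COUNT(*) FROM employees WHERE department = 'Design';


Counting rows where department = 'Design'
  Mia -> MATCH
  Iris -> MATCH


2


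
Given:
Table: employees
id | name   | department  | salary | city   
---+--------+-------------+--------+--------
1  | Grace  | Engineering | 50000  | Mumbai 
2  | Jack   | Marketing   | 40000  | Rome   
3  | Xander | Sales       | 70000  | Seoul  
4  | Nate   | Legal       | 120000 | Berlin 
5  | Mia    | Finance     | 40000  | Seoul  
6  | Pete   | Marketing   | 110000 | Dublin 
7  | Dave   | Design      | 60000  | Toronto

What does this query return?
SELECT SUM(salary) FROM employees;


SUM(salary) = 50000 + 40000 + 70000 + 120000 + 40000 + 110000 + 60000 = 490000

490000


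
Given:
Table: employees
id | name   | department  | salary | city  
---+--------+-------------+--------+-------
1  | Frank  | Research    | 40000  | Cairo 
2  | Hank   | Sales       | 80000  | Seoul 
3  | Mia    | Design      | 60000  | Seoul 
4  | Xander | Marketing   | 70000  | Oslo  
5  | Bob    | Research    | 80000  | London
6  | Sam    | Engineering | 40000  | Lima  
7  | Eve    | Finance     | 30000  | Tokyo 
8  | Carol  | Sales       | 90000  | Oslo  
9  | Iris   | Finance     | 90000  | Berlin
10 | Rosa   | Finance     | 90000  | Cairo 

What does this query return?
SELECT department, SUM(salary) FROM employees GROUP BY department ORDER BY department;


Summing salary within each department:
  Design: 60000 = 60000
  Engineering: 40000 = 40000
  Finance: 30000 + 90000 + 90000 = 210000
  Marketing: 70000 = 70000
  Research: 40000 + 80000 = 120000
  Sales: 80000 + 90000 = 170000


6 groups:
Design, 60000
Engineering, 40000
Finance, 210000
Marketing, 70000
Research, 120000
Sales, 170000


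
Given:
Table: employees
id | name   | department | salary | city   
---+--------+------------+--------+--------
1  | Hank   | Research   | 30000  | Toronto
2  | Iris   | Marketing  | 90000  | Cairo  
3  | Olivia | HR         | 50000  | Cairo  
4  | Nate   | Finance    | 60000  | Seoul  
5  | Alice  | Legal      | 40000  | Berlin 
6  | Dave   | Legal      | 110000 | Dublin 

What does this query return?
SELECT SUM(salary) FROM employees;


SUM(salary) = 30000 + 90000 + 50000 + 60000 + 40000 + 110000 = 380000

380000
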